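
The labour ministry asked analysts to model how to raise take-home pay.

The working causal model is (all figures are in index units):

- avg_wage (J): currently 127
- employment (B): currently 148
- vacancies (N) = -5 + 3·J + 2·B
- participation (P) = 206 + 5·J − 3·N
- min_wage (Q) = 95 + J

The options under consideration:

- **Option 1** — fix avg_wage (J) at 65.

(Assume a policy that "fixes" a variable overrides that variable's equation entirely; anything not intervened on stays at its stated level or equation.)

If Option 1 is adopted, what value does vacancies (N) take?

Option 1 (J := 65):
  J = 65
  B = 148
  N = -5 + 3·65 + 2·148 = 486

486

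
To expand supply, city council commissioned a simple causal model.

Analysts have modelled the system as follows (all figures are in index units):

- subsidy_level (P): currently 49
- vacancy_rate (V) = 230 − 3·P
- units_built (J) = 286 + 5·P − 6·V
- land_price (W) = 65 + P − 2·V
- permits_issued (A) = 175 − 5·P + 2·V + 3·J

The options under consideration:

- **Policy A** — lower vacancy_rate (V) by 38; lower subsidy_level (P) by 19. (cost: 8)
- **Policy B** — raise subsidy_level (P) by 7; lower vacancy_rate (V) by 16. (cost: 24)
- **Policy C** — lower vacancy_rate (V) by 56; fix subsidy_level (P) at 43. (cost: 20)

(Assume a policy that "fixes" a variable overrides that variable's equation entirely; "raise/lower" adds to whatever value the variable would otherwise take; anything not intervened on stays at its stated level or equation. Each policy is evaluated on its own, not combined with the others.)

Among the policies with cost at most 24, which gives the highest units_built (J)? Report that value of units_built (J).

290

Policy A (V − 38, P − 19):
  P = 49 − 19 = 30
  V = 230 − 3·30 (−38 from intervention) = 102
  J = 286 + 5·30 − 6·102 = -176
Policy B (P + 7, V − 16):
  P = 49 + 7 = 56
  V = 230 − 3·56 (−16 from intervention) = 46
  J = 286 + 5·56 − 6·46 = 290
Policy C (V − 56, P := 43):
  P = 43
  V = 230 − 3·43 (−56 from intervention) = 45
  J = 286 + 5·43 − 6·45 = 231
Comparing — Policy A: J=-176, Policy B: J=290, Policy C: J=231. Highest is 290 (Policy B).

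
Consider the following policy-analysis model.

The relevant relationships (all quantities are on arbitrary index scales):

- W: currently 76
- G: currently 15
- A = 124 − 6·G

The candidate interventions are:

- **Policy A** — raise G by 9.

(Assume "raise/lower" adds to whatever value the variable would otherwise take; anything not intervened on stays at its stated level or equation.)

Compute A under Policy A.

Policy A (G + 9):
  G = 15 + 9 = 24
  A = 124 − 6·24 = -20

-20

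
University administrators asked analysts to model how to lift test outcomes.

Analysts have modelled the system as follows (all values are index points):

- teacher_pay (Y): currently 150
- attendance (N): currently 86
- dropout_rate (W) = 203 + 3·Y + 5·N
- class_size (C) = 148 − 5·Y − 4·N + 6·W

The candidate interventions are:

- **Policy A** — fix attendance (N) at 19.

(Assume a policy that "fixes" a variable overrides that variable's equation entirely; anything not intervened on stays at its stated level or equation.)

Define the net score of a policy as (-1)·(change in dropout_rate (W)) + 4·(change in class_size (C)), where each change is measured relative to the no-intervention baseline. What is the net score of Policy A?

-6633

Baseline:
  Y = 150
  N = 86
  W = 203 + 3·150 + 5·86 = 1083
  C = 148 − 5·150 − 4·86 + 6·1083 = 5552
Policy A (N := 19):
  Y = 150
  N = 19
  W = 203 + 3·150 + 5·19 = 748
  C = 148 − 5·150 − 4·19 + 6·748 = 3810
ΔW = 748 − 1083 = -335; ΔC = 3810 − 5552 = -1742
Score = (-1)·(-335) + 4·(-1742) = -6633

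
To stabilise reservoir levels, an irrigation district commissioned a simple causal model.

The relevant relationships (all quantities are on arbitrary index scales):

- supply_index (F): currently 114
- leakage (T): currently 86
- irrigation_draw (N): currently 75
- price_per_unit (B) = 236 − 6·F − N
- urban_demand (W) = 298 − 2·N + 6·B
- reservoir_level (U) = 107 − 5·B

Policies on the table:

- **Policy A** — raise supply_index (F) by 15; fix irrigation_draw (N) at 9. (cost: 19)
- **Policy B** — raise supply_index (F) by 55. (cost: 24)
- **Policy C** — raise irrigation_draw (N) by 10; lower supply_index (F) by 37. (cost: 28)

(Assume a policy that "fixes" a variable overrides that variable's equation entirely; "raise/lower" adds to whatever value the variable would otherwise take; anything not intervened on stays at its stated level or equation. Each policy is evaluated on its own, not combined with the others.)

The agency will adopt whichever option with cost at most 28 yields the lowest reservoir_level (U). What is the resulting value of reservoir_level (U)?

Policy A (F + 15, N := 9):
  F = 114 + 15 = 129
  N = 9
  B = 236 − 6·129 − 9 = -547
  U = 107 − 5·(-547) = 2842
Policy B (F + 55):
  F = 114 + 55 = 169
  N = 75
  B = 236 − 6·169 − 75 = -853
  U = 107 − 5·(-853) = 4372
Policy C (N + 10, F − 37):
  F = 114 − 37 = 77
  N = 75 + 10 = 85
  B = 236 − 6·77 − 85 = -311
  U = 107 − 5·(-311) = 1662
Comparing — Policy A: U=2842, Policy B: U=4372, Policy C: U=1662. Lowest is 1662 (Policy C).

1662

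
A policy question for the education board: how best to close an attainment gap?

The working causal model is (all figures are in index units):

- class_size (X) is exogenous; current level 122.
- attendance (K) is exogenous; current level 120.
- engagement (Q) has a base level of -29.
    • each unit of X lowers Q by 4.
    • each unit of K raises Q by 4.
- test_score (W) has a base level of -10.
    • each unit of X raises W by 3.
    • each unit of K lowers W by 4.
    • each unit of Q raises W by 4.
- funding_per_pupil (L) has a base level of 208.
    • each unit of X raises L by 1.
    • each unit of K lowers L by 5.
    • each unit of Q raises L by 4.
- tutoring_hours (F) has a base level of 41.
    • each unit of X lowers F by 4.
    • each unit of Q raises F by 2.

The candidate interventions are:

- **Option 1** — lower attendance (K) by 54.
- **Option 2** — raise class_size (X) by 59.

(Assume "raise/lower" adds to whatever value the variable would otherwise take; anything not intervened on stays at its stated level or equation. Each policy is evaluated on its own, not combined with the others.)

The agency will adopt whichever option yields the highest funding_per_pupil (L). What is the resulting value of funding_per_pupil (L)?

-1012

Option 1 (K − 54):
  X = 122
  K = 120 − 54 = 66
  Q = -29 − 4·122 + 4·66 = -253
  L = 208 + 122 − 5·66 + 4·(-253) = -1012
Option 2 (X + 59):
  X = 122 + 59 = 181
  K = 120
  Q = -29 − 4·181 + 4·120 = -273
  L = 208 + 181 − 5·120 + 4·(-273) = -1303
Comparing — Option 1: L=-1012, Option 2: L=-1303. Highest is -1012 (Option 1).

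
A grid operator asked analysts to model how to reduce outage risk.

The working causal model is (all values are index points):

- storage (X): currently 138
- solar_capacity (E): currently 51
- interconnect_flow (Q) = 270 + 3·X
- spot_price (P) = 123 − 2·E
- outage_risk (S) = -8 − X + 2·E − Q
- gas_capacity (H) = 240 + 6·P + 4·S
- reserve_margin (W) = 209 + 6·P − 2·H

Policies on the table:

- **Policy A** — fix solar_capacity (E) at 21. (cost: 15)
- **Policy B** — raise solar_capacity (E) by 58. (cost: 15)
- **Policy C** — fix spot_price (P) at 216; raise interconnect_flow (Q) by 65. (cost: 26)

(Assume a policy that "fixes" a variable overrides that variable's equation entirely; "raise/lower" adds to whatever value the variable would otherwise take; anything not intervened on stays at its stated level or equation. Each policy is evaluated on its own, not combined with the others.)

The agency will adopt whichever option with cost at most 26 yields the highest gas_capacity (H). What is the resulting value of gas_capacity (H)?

Policy A (E := 21):
  X = 138
  E = 21
  Q = 270 + 3·138 = 684
  P = 123 − 2·21 = 81
  S = -8 − 138 + 2·21 − 684 = -788
  H = 240 + 6·81 + 4·(-788) = -2426
Policy B (E + 58):
  X = 138
  E = 51 + 58 = 109
  Q = 270 + 3·138 = 684
  P = 123 − 2·109 = -95
  S = -8 − 138 + 2·109 − 684 = -612
  H = 240 + 6·(-95) + 4·(-612) = -2778
Policy C (P := 216, Q + 65):
  X = 138
  E = 51
  Q = 270 + 3·138 (+65 from intervention) = 749
  P = 216
  S = -8 − 138 + 2·51 − 749 = -793
  H = 240 + 6·216 + 4·(-793) = -1636
Comparing — Policy A: H=-2426, Policy B: H=-2778, Policy C: H=-1636. Highest is -1636 (Policy C).

-1636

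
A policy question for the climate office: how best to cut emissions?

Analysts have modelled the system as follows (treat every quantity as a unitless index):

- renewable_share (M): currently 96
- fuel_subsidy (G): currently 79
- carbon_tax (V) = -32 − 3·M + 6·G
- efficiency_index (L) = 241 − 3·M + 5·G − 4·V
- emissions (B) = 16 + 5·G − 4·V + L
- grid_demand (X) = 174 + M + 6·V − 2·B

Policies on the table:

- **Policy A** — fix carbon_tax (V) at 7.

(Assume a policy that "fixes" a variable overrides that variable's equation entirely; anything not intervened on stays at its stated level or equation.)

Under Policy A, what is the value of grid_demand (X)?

Policy A (V := 7):
  M = 96
  G = 79
  V = 7
  L = 241 − 3·96 + 5·79 − 4·7 = 320
  B = 16 + 5·79 − 4·7 + 320 = 703
  X = 174 + 96 + 6·7 − 2·703 = -1094

-1094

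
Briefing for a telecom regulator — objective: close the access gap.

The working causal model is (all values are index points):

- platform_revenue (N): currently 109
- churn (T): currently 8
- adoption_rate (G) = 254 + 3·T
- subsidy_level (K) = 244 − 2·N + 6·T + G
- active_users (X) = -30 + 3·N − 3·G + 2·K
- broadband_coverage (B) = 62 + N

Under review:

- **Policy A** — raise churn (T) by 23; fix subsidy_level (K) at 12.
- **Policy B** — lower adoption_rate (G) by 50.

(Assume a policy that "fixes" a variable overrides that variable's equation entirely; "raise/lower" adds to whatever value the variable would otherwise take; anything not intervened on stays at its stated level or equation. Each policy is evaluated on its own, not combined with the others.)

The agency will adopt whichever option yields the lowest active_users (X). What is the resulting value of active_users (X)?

-720

Policy A (T + 23, K := 12):
  N = 109
  T = 8 + 23 = 31
  G = 254 + 3·31 = 347
  K = 12
  X = -30 + 3·109 − 3·347 + 2·12 = -720
Policy B (G − 50):
  N = 109
  T = 8
  G = 254 + 3·8 (−50 from intervention) = 228
  K = 244 − 2·109 + 6·8 + 228 = 302
  X = -30 + 3·109 − 3·228 + 2·302 = 217
Comparing — Policy A: X=-720, Policy B: X=217. Lowest is -720 (Policy A).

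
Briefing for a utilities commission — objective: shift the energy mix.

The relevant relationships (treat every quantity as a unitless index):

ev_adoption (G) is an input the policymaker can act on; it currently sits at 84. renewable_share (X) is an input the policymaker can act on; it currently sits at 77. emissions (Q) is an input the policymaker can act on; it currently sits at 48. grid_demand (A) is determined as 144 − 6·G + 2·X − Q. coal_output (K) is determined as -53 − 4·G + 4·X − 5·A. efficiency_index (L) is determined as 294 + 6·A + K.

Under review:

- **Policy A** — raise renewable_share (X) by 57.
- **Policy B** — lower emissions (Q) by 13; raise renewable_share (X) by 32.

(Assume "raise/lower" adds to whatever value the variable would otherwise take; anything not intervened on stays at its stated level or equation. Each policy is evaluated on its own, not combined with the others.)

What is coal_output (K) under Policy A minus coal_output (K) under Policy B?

-85

Policy A (X + 57):
  G = 84
  X = 77 + 57 = 134
  Q = 48
  A = 144 − 6·84 + 2·134 − 48 = -140
  K = -53 − 4·84 + 4·134 − 5·(-140) = 847
Policy B (Q − 13, X + 32):
  G = 84
  X = 77 + 32 = 109
  Q = 48 − 13 = 35
  A = 144 − 6·84 + 2·109 − 35 = -177
  K = -53 − 4·84 + 4·109 − 5·(-177) = 932
K: 847 − 932 = -85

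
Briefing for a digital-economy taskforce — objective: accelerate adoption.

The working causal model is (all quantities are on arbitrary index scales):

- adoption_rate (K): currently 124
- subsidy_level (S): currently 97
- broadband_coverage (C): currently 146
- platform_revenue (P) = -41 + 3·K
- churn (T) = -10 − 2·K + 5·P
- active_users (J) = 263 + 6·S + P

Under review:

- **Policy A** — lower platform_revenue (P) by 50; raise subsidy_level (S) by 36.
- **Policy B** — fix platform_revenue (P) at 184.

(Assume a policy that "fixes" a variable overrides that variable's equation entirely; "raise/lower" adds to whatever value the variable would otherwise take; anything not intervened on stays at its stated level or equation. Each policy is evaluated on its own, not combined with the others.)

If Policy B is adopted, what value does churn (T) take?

662

Policy B (P := 184):
  K = 124
  P = 184
  T = -10 − 2·124 + 5·184 = 662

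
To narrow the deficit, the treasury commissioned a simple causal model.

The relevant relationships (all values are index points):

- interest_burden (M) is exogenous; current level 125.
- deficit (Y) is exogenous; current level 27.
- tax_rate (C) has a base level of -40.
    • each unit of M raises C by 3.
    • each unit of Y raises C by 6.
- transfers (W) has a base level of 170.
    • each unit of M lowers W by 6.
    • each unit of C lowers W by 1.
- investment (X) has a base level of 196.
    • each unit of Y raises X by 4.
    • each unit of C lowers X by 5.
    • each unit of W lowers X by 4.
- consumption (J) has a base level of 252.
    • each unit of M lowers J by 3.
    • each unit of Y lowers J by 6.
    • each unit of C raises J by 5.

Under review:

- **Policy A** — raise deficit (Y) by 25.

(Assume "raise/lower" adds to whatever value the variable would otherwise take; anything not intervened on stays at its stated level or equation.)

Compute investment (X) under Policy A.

Policy A (Y + 25):
  M = 125
  Y = 27 + 25 = 52
  C = -40 + 3·125 + 6·52 = 647
  W = 170 − 6·125 − 647 = -1227
  X = 196 + 4·52 − 5·647 − 4·(-1227) = 2077

2077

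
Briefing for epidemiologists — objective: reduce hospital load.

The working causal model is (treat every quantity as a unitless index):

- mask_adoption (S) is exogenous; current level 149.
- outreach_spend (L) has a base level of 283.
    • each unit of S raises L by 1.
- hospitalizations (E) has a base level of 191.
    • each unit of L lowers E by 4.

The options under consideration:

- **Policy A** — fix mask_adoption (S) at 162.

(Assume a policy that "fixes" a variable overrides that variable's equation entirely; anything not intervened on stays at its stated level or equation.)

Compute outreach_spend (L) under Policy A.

445

Policy A (S := 162):
  S = 162
  L = 283 + 162 = 445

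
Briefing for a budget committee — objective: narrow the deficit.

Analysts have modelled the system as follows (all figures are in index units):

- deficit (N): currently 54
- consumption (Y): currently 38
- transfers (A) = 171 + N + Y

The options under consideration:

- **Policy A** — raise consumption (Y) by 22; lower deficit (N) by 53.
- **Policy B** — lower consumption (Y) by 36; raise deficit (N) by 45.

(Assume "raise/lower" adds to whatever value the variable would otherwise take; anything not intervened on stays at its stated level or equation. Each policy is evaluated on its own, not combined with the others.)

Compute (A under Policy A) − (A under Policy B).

Policy A (Y + 22, N − 53):
  N = 54 − 53 = 1
  Y = 38 + 22 = 60
  A = 171 + 1 + 60 = 232
Policy B (Y − 36, N + 45):
  N = 54 + 45 = 99
  Y = 38 − 36 = 2
  A = 171 + 99 + 2 = 272
A: 232 − 272 = -40

-40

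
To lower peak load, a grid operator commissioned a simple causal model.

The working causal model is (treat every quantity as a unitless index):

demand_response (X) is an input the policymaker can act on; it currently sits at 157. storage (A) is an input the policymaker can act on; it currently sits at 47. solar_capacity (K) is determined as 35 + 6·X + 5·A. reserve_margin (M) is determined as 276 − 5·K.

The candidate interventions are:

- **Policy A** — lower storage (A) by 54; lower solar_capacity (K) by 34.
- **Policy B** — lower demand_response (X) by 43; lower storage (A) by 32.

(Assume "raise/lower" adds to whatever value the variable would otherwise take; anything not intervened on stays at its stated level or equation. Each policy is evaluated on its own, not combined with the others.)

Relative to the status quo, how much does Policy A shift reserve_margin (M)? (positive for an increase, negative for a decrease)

Baseline:
  X = 157
  A = 47
  K = 35 + 6·157 + 5·47 = 1212
  M = 276 − 5·1212 = -5784
Policy A (A − 54, K − 34):
  X = 157
  A = 47 − 54 = -7
  K = 35 + 6·157 + 5·(-7) (−34 from intervention) = 908
  M = 276 − 5·908 = -4264
Change in M: -4264 − (-5784) = 1520

1520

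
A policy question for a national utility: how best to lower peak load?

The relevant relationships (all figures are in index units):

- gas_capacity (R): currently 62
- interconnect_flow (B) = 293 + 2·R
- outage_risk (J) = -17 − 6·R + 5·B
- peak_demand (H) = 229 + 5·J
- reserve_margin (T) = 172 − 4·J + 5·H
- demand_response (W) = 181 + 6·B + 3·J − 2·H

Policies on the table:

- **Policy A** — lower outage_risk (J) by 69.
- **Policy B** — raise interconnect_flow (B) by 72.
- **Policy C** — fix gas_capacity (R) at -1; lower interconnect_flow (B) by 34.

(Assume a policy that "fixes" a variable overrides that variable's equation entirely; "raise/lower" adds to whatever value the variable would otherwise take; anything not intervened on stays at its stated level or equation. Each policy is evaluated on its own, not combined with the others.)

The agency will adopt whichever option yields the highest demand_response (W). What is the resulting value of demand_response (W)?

Policy A (J − 69):
  R = 62
  B = 293 + 2·62 = 417
  J = -17 − 6·62 + 5·417 (−69 from intervention) = 1627
  H = 229 + 5·1627 = 8364
  W = 181 + 6·417 + 3·1627 − 2·8364 = -9164
Policy B (B + 72):
  R = 62
  B = 293 + 2·62 (+72 from intervention) = 489
  J = -17 − 6·62 + 5·489 = 2056
  H = 229 + 5·2056 = 10509
  W = 181 + 6·489 + 3·2056 − 2·10509 = -11735
Policy C (R := -1, B − 34):
  R = -1
  B = 293 + 2·(-1) (−34 from intervention) = 257
  J = -17 − 6·(-1) + 5·257 = 1274
  H = 229 + 5·1274 = 6599
  W = 181 + 6·257 + 3·1274 − 2·6599 = -7653
Comparing — Policy A: W=-9164, Policy B: W=-11735, Policy C: W=-7653. Highest is -7653 (Policy C).

-7653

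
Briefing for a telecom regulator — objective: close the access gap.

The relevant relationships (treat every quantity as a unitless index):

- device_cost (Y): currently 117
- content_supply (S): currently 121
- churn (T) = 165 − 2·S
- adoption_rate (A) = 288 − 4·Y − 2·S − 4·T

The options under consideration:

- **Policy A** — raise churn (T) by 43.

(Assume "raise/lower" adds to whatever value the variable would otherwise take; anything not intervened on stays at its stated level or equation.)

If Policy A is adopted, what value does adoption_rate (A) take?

-286

Policy A (T + 43):
  Y = 117
  S = 121
  T = 165 − 2·121 (+43 from intervention) = -34
  A = 288 − 4·117 − 2·121 − 4·(-34) = -286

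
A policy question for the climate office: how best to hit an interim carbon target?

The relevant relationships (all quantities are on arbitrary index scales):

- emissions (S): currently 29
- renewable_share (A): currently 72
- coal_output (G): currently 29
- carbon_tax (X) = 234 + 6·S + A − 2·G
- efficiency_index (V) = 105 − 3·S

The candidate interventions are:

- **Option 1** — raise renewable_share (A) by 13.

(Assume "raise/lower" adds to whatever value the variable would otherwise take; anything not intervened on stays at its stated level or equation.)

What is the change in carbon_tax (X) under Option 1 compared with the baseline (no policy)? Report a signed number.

Baseline:
  S = 29
  A = 72
  G = 29
  X = 234 + 6·29 + 72 − 2·29 = 422
Option 1 (A + 13):
  S = 29
  A = 72 + 13 = 85
  G = 29
  X = 234 + 6·29 + 85 − 2·29 = 435
Change in X: 435 − 422 = 13

13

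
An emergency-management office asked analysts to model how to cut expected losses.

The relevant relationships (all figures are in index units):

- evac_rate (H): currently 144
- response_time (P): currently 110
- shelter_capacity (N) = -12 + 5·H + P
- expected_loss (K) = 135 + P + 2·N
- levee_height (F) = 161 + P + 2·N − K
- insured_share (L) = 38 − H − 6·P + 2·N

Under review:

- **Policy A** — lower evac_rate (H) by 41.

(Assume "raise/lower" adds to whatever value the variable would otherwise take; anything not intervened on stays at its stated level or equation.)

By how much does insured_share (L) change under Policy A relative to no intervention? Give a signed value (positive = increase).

Baseline:
  H = 144
  P = 110
  N = -12 + 5·144 + 110 = 818
  L = 38 − 144 − 6·110 + 2·818 = 870
Policy A (H − 41):
  H = 144 − 41 = 103
  P = 110
  N = -12 + 5·103 + 110 = 613
  L = 38 − 103 − 6·110 + 2·613 = 501
Change in L: 501 − 870 = -369

-369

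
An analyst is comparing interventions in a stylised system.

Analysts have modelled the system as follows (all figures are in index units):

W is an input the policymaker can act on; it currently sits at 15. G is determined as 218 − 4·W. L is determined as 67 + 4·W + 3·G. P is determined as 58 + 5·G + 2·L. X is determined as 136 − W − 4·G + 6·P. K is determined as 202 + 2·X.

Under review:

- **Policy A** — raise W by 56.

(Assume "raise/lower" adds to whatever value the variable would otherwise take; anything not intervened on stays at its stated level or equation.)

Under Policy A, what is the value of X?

533

Policy A (W + 56):
  W = 15 + 56 = 71
  G = 218 − 4·71 = -66
  L = 67 + 4·71 + 3·(-66) = 153
  P = 58 + 5·(-66) + 2·153 = 34
  X = 136 − 71 − 4·(-66) + 6·34 = 533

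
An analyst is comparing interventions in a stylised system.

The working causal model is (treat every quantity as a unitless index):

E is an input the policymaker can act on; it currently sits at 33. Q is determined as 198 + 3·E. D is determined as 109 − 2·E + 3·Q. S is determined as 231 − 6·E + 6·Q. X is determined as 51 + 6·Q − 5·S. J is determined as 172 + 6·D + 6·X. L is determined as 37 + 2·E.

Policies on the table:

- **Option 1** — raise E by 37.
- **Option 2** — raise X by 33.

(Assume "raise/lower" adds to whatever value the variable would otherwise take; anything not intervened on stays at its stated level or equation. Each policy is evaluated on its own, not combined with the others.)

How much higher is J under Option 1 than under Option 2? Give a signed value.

Option 1 (E + 37):
  E = 33 + 37 = 70
  Q = 198 + 3·70 = 408
  D = 109 − 2·70 + 3·408 = 1193
  S = 231 − 6·70 + 6·408 = 2259
  X = 51 + 6·408 − 5·2259 = -8796
  J = 172 + 6·1193 + 6·(-8796) = -45446
Option 2 (X + 33):
  E = 33
  Q = 198 + 3·33 = 297
  D = 109 − 2·33 + 3·297 = 934
  S = 231 − 6·33 + 6·297 = 1815
  X = 51 + 6·297 − 5·1815 (+33 from intervention) = -7209
  J = 172 + 6·934 + 6·(-7209) = -37478
J: -45446 − (-37478) = -7968

-7968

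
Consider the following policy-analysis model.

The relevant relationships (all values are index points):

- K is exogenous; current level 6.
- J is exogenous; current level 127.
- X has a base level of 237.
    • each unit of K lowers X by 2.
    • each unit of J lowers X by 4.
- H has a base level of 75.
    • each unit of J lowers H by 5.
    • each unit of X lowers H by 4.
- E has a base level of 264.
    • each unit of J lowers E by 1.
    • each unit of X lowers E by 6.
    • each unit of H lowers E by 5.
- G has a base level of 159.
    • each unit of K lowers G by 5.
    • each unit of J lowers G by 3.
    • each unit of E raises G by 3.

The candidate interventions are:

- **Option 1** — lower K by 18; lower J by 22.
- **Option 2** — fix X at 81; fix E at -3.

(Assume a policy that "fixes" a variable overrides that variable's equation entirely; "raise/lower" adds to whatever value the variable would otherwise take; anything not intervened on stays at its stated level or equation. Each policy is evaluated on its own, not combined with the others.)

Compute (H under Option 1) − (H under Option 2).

1070

Option 1 (K − 18, J − 22):
  K = 6 − 18 = -12
  J = 127 − 22 = 105
  X = 237 − 2·(-12) − 4·105 = -159
  H = 75 − 5·105 − 4·(-159) = 186
Option 2 (X := 81, E := -3):
  K = 6
  J = 127
  X = 81
  H = 75 − 5·127 − 4·81 = -884
H: 186 − (-884) = 1070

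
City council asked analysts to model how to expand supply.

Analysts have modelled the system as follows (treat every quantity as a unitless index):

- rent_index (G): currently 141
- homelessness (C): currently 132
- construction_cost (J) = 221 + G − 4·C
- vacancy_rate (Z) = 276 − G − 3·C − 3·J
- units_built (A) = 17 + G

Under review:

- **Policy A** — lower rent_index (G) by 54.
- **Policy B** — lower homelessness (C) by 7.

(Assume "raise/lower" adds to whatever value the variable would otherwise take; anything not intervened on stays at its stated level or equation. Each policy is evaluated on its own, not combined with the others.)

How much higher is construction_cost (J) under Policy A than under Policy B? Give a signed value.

-82

Policy A (G − 54):
  G = 141 − 54 = 87
  C = 132
  J = 221 + 87 − 4·132 = -220
Policy B (C − 7):
  G = 141
  C = 132 − 7 = 125
  J = 221 + 141 − 4·125 = -138
J: -220 − (-138) = -82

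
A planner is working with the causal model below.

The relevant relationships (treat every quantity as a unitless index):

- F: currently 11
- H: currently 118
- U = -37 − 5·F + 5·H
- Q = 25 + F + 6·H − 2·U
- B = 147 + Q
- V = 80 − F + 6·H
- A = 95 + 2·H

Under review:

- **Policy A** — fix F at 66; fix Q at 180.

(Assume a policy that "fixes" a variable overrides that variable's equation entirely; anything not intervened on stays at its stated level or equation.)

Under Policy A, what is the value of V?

722

Policy A (F := 66, Q := 180):
  F = 66
  H = 118
  V = 80 − 66 + 6·118 = 722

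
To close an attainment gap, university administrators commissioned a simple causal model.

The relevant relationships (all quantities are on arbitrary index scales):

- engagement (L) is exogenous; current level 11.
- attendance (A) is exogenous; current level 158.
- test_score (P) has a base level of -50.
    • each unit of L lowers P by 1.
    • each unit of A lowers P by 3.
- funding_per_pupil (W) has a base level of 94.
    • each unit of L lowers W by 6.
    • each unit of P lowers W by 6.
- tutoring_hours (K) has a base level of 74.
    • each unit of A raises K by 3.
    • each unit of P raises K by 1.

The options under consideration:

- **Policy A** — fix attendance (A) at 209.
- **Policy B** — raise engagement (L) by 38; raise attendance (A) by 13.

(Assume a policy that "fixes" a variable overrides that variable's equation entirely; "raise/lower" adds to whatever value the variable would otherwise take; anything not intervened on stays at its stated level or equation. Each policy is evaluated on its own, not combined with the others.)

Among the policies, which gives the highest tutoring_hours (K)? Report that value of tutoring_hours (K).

Policy A (A := 209):
  L = 11
  A = 209
  P = -50 − 11 − 3·209 = -688
  K = 74 + 3·209 + (-688) = 13
Policy B (L + 38, A + 13):
  L = 11 + 38 = 49
  A = 158 + 13 = 171
  P = -50 − 49 − 3·171 = -612
  K = 74 + 3·171 + (-612) = -25
Comparing — Policy A: K=13, Policy B: K=-25. Highest is 13 (Policy A).

13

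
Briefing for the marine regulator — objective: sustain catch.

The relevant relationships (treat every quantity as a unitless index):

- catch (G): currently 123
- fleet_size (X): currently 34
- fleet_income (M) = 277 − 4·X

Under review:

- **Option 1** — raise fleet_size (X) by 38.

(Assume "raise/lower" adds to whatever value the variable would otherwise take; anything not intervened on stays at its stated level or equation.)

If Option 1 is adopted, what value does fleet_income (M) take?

Option 1 (X + 38):
  X = 34 + 38 = 72
  M = 277 − 4·72 = -11

-11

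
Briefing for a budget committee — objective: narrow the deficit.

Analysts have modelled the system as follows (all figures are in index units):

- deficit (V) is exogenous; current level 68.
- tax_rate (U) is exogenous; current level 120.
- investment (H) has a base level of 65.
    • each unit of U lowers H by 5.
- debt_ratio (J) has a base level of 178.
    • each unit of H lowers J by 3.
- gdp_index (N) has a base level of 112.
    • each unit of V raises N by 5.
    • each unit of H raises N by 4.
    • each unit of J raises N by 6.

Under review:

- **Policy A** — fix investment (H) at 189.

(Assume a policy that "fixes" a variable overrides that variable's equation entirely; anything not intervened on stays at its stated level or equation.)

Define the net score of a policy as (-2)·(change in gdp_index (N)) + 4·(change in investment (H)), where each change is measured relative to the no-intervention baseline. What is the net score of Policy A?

Baseline:
  V = 68
  U = 120
  H = 65 − 5·120 = -535
  J = 178 − 3·(-535) = 1783
  N = 112 + 5·68 + 4·(-535) + 6·1783 = 9010
Policy A (H := 189):
  V = 68
  U = 120
  H = 189
  J = 178 − 3·189 = -389
  N = 112 + 5·68 + 4·189 + 6·(-389) = -1126
ΔN = -1126 − 9010 = -10136; ΔH = 189 − (-535) = 724
Score = (-2)·(-10136) + 4·724 = 23168

23168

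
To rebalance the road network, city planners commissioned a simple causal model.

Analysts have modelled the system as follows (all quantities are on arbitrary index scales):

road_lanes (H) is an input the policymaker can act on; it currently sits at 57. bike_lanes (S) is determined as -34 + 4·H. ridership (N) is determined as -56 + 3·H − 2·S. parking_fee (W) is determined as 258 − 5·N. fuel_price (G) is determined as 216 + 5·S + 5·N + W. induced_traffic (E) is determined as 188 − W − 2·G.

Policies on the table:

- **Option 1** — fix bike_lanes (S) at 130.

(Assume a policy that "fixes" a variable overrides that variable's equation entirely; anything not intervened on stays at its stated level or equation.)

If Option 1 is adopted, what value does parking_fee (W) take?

Option 1 (S := 130):
  H = 57
  S = 130
  N = -56 + 3·57 − 2·130 = -145
  W = 258 − 5·(-145) = 983

983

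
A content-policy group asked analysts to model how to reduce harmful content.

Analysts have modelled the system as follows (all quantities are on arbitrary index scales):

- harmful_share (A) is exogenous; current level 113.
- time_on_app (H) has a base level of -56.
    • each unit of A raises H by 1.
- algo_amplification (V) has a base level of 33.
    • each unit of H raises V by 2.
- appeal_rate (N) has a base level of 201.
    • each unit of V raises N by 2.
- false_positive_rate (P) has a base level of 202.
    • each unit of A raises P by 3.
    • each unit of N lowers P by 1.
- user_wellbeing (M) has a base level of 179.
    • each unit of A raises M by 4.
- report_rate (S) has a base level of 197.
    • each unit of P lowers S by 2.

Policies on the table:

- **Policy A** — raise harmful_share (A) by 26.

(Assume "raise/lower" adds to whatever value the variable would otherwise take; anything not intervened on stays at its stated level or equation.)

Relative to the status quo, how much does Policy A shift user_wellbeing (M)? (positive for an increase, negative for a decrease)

Baseline:
  A = 113
  M = 179 + 4·113 = 631
Policy A (A + 26):
  A = 113 + 26 = 139
  M = 179 + 4·139 = 735
Change in M: 735 − 631 = 104

104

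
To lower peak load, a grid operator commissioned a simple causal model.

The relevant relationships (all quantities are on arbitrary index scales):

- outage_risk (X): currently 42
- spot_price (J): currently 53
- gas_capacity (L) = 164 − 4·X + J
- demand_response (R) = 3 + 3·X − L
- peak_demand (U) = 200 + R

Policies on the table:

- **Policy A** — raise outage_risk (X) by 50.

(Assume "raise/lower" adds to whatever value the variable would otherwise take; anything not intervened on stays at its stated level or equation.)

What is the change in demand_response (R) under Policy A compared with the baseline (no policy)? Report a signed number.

350

Baseline:
  X = 42
  J = 53
  L = 164 − 4·42 + 53 = 49
  R = 3 + 3·42 − 49 = 80
Policy A (X + 50):
  X = 42 + 50 = 92
  J = 53
  L = 164 − 4·92 + 53 = -151
  R = 3 + 3·92 − (-151) = 430
Change in R: 430 − 80 = 350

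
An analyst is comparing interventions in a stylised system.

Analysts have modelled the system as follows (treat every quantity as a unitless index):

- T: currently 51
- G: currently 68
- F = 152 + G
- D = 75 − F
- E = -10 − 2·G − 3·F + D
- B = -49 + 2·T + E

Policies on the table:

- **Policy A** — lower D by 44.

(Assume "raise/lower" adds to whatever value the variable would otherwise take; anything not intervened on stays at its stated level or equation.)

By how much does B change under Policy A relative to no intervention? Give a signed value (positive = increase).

Baseline:
  T = 51
  G = 68
  F = 152 + 68 = 220
  D = 75 − 220 = -145
  E = -10 − 2·68 − 3·220 + (-145) = -951
  B = -49 + 2·51 + (-951) = -898
Policy A (D − 44):
  T = 51
  G = 68
  F = 152 + 68 = 220
  D = 75 − 220 (−44 from intervention) = -189
  E = -10 − 2·68 − 3·220 + (-189) = -995
  B = -49 + 2·51 + (-995) = -942
Change in B: -942 − (-898) = -44

-44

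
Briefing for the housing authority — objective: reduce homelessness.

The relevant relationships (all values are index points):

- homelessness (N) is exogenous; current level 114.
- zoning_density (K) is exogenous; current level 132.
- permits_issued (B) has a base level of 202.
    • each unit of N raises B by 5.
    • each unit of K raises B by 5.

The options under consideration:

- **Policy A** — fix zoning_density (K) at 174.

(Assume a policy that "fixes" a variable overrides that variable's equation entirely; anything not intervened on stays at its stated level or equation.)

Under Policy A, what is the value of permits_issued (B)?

Policy A (K := 174):
  N = 114
  K = 174
  B = 202 + 5·114 + 5·174 = 1642

1642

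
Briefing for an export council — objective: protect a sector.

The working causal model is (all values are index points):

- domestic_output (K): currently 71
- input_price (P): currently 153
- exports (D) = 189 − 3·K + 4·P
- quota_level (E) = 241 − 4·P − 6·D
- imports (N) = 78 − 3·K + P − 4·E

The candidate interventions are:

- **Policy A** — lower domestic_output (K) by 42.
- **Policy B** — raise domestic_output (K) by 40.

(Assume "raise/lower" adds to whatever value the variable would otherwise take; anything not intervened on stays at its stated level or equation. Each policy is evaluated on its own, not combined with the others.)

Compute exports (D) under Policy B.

468

Policy B (K + 40):
  K = 71 + 40 = 111
  P = 153
  D = 189 − 3·111 + 4·153 = 468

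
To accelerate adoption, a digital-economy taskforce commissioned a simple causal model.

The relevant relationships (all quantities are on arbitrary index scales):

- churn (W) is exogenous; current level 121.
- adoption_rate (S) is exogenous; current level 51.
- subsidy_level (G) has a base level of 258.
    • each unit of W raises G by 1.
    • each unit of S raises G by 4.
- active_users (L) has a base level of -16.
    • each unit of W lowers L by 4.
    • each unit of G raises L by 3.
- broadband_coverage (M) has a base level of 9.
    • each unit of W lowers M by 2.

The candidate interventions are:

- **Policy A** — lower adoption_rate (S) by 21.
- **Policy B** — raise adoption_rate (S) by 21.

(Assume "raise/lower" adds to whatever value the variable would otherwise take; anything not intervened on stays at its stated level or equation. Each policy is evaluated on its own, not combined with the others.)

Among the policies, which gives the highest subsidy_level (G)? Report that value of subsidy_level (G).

667

Policy A (S − 21):
  W = 121
  S = 51 − 21 = 30
  G = 258 + 121 + 4·30 = 499
Policy B (S + 21):
  W = 121
  S = 51 + 21 = 72
  G = 258 + 121 + 4·72 = 667
Comparing — Policy A: G=499, Policy B: G=667. Highest is 667 (Policy B).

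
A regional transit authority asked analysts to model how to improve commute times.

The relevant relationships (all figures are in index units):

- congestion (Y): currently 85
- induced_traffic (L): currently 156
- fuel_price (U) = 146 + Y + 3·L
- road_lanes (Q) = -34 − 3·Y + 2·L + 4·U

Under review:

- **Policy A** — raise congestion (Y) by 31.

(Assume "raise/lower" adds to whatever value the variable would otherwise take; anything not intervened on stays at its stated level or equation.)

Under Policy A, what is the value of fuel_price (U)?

730

Policy A (Y + 31):
  Y = 85 + 31 = 116
  L = 156
  U = 146 + 116 + 3·156 = 730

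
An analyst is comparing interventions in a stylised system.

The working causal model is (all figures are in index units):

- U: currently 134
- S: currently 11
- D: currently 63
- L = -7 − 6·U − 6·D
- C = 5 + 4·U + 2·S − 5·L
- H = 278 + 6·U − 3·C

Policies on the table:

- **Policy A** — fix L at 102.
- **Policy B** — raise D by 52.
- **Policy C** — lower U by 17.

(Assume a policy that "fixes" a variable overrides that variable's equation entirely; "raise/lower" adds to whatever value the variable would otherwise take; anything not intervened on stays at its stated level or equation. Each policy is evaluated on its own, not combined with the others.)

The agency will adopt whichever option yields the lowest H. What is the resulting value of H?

Policy A (L := 102):
  U = 134
  S = 11
  D = 63
  L = 102
  C = 5 + 4·134 + 2·11 − 5·102 = 53
  H = 278 + 6·134 − 3·53 = 923
Policy B (D + 52):
  U = 134
  S = 11
  D = 63 + 52 = 115
  L = -7 − 6·134 − 6·115 = -1501
  C = 5 + 4·134 + 2·11 − 5·(-1501) = 8068
  H = 278 + 6·134 − 3·8068 = -23122
Policy C (U − 17):
  U = 134 − 17 = 117
  S = 11
  D = 63
  L = -7 − 6·117 − 6·63 = -1087
  C = 5 + 4·117 + 2·11 − 5·(-1087) = 5930
  H = 278 + 6·117 − 3·5930 = -16810
Comparing — Policy A: H=923, Policy B: H=-23122, Policy C: H=-16810. Lowest is -23122 (Policy B).

-23122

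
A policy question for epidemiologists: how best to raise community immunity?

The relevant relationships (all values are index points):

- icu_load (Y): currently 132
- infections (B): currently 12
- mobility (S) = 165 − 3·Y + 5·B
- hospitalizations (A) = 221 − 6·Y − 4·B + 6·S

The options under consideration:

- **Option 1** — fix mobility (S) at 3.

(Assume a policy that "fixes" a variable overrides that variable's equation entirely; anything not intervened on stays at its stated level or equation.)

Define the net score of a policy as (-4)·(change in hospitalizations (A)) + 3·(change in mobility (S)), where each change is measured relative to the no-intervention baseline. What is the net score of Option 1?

-3654

Baseline:
  Y = 132
  B = 12
  S = 165 − 3·132 + 5·12 = -171
  A = 221 − 6·132 − 4·12 + 6·(-171) = -1645
Option 1 (S := 3):
  Y = 132
  B = 12
  S = 3
  A = 221 − 6·132 − 4·12 + 6·3 = -601
ΔA = -601 − (-1645) = 1044; ΔS = 3 − (-171) = 174
Score = (-4)·1044 + 3·174 = -3654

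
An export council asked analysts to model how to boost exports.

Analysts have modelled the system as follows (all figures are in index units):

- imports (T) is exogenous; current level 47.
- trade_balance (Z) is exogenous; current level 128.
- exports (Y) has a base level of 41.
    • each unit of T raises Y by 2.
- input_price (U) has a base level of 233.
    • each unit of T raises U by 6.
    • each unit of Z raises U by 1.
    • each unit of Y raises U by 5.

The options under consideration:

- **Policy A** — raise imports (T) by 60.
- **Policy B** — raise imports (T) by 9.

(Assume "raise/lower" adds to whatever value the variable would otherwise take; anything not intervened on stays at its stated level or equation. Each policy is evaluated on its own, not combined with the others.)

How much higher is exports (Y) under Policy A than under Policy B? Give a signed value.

102

Policy A (T + 60):
  T = 47 + 60 = 107
  Y = 41 + 2·107 = 255
Policy B (T + 9):
  T = 47 + 9 = 56
  Y = 41 + 2·56 = 153
Y: 255 − 153 = 102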